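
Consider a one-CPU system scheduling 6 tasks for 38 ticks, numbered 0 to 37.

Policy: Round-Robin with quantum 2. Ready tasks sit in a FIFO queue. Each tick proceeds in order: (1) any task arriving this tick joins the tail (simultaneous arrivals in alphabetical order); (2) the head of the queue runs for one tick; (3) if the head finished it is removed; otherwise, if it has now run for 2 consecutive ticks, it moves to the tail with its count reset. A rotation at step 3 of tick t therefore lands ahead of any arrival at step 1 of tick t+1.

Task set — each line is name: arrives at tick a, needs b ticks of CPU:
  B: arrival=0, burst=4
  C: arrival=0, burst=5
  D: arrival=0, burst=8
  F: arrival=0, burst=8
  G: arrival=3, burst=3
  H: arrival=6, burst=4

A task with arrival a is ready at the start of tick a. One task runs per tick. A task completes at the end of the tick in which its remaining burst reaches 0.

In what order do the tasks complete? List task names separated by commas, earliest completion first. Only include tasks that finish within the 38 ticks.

completion order = B, G, C, H, D, F

t=0: queue=[B,C,D,F] q_used=0 → run B
t=1: queue=[B,C,D,F] q_used=1 → run B
t=2: queue=[C,D,F,B] q_used=0 → run C
t=3: queue=[C,D,F,B,G] q_used=1 → run C
t=4: queue=[D,F,B,G,C] q_used=0 → run D
t=5: queue=[D,F,B,G,C] q_used=1 → run D
t=6: queue=[F,B,G,C,D,H] q_used=0 → run F
t=7: queue=[F,B,G,C,D,H] q_used=1 → run F
t=8: queue=[B,G,C,D,H,F] q_used=0 → run B
t=9: queue=[B,G,C,D,H,F] q_used=1 → run B
t=10: queue=[G,C,D,H,F] q_used=0 → run G
t=11: queue=[G,C,D,H,F] q_used=1 → run G
t=12: queue=[C,D,H,F,G] q_used=0 → run C
t=13: queue=[C,D,H,F,G] q_used=1 → run C
t=14: queue=[D,H,F,G,C] q_used=0 → run D
t=15: queue=[D,H,F,G,C] q_used=1 → run D
t=16: queue=[H,F,G,C,D] q_used=0 → run H
t=17: queue=[H,F,G,C,D] q_used=1 → run H
t=18: queue=[F,G,C,D,H] q_used=0 → run F
t=19: queue=[F,G,C,D,H] q_used=1 → run F
t=20: queue=[G,C,D,H,F] q_used=0 → run G
t=21: queue=[C,D,H,F] q_used=0 → run C
t=22: queue=[D,H,F] q_used=0 → run D
t=23: queue=[D,H,F] q_used=1 → run D
t=24: queue=[H,F,D] q_used=0 → run H
t=25: queue=[H,F,D] q_used=1 → run H
t=26: queue=[F,D] q_used=0 → run F
t=27: queue=[F,D] q_used=1 → run F
t=28: queue=[D,F] q_used=0 → run D
t=29: queue=[D,F] q_used=1 → run D
t=30: queue=[F] q_used=0 → run F
t=31: queue=[F] q_used=1 → run F
t=32: (idle)
t=33: (idle)
t=34: (idle)
t=35: (idle)
t=36: (idle)
t=37: (idle)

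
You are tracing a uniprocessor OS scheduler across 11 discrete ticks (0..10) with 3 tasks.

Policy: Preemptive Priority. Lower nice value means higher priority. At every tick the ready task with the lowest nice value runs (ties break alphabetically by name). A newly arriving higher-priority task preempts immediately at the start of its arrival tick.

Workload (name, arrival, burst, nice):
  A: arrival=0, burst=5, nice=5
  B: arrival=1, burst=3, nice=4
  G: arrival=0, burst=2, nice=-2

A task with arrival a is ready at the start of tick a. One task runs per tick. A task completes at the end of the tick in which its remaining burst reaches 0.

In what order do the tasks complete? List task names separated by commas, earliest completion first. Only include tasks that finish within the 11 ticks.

t=0: ready={A,G} → run G
t=1: ready={A,B,G} → run G
t=2: ready={A,B} → run B
t=3: ready={A,B} → run B
t=4: ready={A,B} → run B
t=5: ready={A} → run A
t=6: ready={A} → run A
t=7: ready={A} → run A
t=8: ready={A} → run A
t=9: ready={A} → run A
t=10: (idle)

completion order = G, B, A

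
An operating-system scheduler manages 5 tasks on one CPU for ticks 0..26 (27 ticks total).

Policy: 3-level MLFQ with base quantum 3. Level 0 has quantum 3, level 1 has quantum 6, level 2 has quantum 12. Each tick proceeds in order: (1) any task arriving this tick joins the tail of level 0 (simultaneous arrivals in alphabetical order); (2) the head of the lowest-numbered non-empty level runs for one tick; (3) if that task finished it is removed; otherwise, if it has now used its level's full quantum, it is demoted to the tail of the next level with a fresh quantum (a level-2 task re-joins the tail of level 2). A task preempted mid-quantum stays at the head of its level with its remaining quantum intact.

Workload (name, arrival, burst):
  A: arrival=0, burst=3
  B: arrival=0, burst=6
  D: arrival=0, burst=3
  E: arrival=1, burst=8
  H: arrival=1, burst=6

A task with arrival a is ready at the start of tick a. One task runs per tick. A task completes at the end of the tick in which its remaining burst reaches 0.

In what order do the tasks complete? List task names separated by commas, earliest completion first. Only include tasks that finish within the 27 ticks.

completion order = A, D, B, E, H

t=0: L0/L1/L2 = ABD/-/- → run A
t=1: L0/L1/L2 = ABDEH/-/- → run A
t=2: L0/L1/L2 = ABDEH/-/- → run A
t=3: L0/L1/L2 = BDEH/-/- → run B
t=4: L0/L1/L2 = BDEH/-/- → run B
t=5: L0/L1/L2 = BDEH/-/- → run B
t=6: L0/L1/L2 = DEH/B/- → run D
t=7: L0/L1/L2 = DEH/B/- → run D
t=8: L0/L1/L2 = DEH/B/- → run D
t=9: L0/L1/L2 = EH/B/- → run E
t=10: L0/L1/L2 = EH/B/- → run E
t=11: L0/L1/L2 = EH/B/- → run E
t=12: L0/L1/L2 = H/BE/- → run H
t=13: L0/L1/L2 = H/BE/- → run H
t=14: L0/L1/L2 = H/BE/- → run H
t=15: L0/L1/L2 = -/BEH/- → run B
t=16: L0/L1/L2 = -/BEH/- → run B
t=17: L0/L1/L2 = -/BEH/- → run B
t=18: L0/L1/L2 = -/EH/- → run E
t=19: L0/L1/L2 = -/EH/- → run E
t=20: L0/L1/L2 = -/EH/- → run E
t=21: L0/L1/L2 = -/EH/- → run E
t=22: L0/L1/L2 = -/EH/- → run E
t=23: L0/L1/L2 = -/H/- → run H
t=24: L0/L1/L2 = -/H/- → run H
t=25: L0/L1/L2 = -/H/- → run H
t=26: (idle)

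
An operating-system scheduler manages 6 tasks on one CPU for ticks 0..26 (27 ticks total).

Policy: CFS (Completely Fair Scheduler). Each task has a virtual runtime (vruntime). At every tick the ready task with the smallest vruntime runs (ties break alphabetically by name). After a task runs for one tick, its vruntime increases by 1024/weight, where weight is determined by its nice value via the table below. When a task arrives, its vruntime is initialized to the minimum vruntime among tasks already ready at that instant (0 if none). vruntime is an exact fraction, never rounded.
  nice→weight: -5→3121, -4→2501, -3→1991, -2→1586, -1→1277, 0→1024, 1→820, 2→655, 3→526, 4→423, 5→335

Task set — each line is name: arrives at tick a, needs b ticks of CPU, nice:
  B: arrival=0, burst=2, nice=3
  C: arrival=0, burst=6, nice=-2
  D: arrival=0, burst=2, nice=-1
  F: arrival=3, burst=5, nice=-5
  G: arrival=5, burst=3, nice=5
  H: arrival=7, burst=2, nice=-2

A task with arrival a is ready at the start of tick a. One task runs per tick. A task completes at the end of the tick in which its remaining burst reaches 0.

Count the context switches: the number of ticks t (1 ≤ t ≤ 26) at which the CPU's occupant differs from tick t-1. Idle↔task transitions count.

context switches = 18

t=0: vr[B=0 C=0 D=0] → run B
t=1: vr[B=512/263 C=0 D=0] → run C
t=2: vr[B=512/263 C=512/793 D=0] → run D
t=3: vr[B=512/263 C=512/793 D=1024/1277 F=512/793] → run C
t=4: vr[B=512/263 C=1024/793 D=1024/1277 F=512/793] → run F
t=5: vr[B=512/263 C=1024/793 D=1024/1277 F=2409984/2474953 G=1024/1277] → run D
t=6: vr[B=512/263 C=1024/793 F=2409984/2474953 G=1024/1277] → run G
t=7: vr[B=512/263 C=1024/793 F=2409984/2474953 G=1650688/427795 H=2409984/2474953] → run F
t=8: vr[B=512/263 C=1024/793 F=3222016/2474953 G=1650688/427795 H=2409984/2474953] → run H
t=9: vr[B=512/263 C=1024/793 F=3222016/2474953 G=1650688/427795 H=4007936/2474953] → run C
t=10: vr[B=512/263 C=1536/793 F=3222016/2474953 G=1650688/427795 H=4007936/2474953] → run F
t=11: vr[B=512/263 C=1536/793 F=4034048/2474953 G=1650688/427795 H=4007936/2474953] → run H
t=12: vr[B=512/263 C=1536/793 F=4034048/2474953 G=1650688/427795] → run F
t=13: vr[B=512/263 C=1536/793 F=4846080/2474953 G=1650688/427795] → run C
t=14: vr[B=512/263 C=2048/793 F=4846080/2474953 G=1650688/427795] → run B
t=15: vr[C=2048/793 F=4846080/2474953 G=1650688/427795] → run F
t=16: vr[C=2048/793 G=1650688/427795] → run C
t=17: vr[C=2560/793 G=1650688/427795] → run C
t=18: vr[G=1650688/427795] → run G
t=19: vr[G=2958336/427795] → run G
t=20: (idle)
t=21: (idle)
t=22: (idle)
t=23: (idle)
t=24: (idle)
t=25: (idle)
t=26: (idle)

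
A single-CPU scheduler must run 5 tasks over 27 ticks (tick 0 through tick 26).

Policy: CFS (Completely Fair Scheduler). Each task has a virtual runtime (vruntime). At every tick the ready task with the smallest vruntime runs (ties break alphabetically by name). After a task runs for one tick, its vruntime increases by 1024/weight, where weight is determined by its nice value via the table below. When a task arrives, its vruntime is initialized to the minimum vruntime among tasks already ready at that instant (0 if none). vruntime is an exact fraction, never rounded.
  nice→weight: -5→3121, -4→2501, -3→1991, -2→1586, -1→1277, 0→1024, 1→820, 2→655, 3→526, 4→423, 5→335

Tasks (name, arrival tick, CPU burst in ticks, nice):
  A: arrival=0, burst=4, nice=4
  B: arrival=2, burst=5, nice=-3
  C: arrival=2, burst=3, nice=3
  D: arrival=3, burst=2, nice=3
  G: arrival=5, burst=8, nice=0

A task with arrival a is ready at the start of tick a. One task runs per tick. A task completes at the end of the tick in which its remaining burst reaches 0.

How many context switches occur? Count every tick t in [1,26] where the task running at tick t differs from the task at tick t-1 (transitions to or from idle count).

context switches = 16

t=0: vr[A=0] → run A
t=1: vr[A=1024/423] → run A
t=2: vr[A=2048/423 B=2048/423 C=2048/423] → run A
t=3: vr[A=1024/141 B=2048/423 C=2048/423 D=2048/423] → run B
t=4: vr[A=1024/141 B=4510720/842193 C=2048/423 D=2048/423] → run C
t=5: vr[A=1024/141 B=4510720/842193 C=755200/111249 D=2048/423 G=2048/423] → run D
t=6: vr[A=1024/141 B=4510720/842193 C=755200/111249 D=755200/111249 G=2048/423] → run G
t=7: vr[A=1024/141 B=4510720/842193 C=755200/111249 D=755200/111249 G=2471/423] → run B
t=8: vr[A=1024/141 B=4943872/842193 C=755200/111249 D=755200/111249 G=2471/423] → run G
t=9: vr[A=1024/141 B=4943872/842193 C=755200/111249 D=755200/111249 G=2894/423] → run B
t=10: vr[A=1024/141 B=5377024/842193 C=755200/111249 D=755200/111249 G=2894/423] → run B
t=11: vr[A=1024/141 B=5810176/842193 C=755200/111249 D=755200/111249 G=2894/423] → run C
t=12: vr[A=1024/141 B=5810176/842193 C=971776/111249 D=755200/111249 G=2894/423] → run D
t=13: vr[A=1024/141 B=5810176/842193 C=971776/111249 G=2894/423] → run G
t=14: vr[A=1024/141 B=5810176/842193 C=971776/111249 G=3317/423] → run B
t=15: vr[A=1024/141 C=971776/111249 G=3317/423] → run A
t=16: vr[C=971776/111249 G=3317/423] → run G
t=17: vr[C=971776/111249 G=3740/423] → run C
t=18: vr[G=3740/423] → run G
t=19: vr[G=4163/423] → run G
t=20: vr[G=4586/423] → run G
t=21: vr[G=5009/423] → run G
t=22: (idle)
t=23: (idle)
t=24: (idle)
t=25: (idle)
t=26: (idle)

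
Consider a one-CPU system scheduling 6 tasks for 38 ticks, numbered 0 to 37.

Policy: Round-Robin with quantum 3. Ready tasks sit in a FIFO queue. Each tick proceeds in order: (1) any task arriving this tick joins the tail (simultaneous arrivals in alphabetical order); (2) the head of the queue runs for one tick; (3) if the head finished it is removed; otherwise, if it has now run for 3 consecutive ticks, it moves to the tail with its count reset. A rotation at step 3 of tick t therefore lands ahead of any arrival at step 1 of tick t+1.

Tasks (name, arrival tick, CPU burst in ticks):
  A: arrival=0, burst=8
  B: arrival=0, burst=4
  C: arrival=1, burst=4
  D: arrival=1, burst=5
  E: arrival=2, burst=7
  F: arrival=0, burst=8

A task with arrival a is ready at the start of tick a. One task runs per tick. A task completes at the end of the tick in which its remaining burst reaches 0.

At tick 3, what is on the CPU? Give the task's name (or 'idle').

running at tick 3 = B

t=0: queue=[A,B,F] q_used=0 → run A
t=1: queue=[A,B,F,C,D] q_used=1 → run A
t=2: queue=[A,B,F,C,D,E] q_used=2 → run A
t=3: queue=[B,F,C,D,E,A] q_used=0 → run B
t=4: queue=[B,F,C,D,E,A] q_used=1 → run B
t=5: queue=[B,F,C,D,E,A] q_used=2 → run B
t=6: queue=[F,C,D,E,A,B] q_used=0 → run F
t=7: queue=[F,C,D,E,A,B] q_used=1 → run F
t=8: queue=[F,C,D,E,A,B] q_used=2 → run F
t=9: queue=[C,D,E,A,B,F] q_used=0 → run C
t=10: queue=[C,D,E,A,B,F] q_used=1 → run C
t=11: queue=[C,D,E,A,B,F] q_used=2 → run C
t=12: queue=[D,E,A,B,F,C] q_used=0 → run D
t=13: queue=[D,E,A,B,F,C] q_used=1 → run D
t=14: queue=[D,E,A,B,F,C] q_used=2 → run D
t=15: queue=[E,A,B,F,C,D] q_used=0 → run E
t=16: queue=[E,A,B,F,C,D] q_used=1 → run E
t=17: queue=[E,A,B,F,C,D] q_used=2 → run E
t=18: queue=[A,B,F,C,D,E] q_used=0 → run A
t=19: queue=[A,B,F,C,D,E] q_used=1 → run A
t=20: queue=[A,B,F,C,D,E] q_used=2 → run A
t=21: queue=[B,F,C,D,E,A] q_used=0 → run B
t=22: queue=[F,C,D,E,A] q_used=0 → run F
t=23: queue=[F,C,D,E,A] q_used=1 → run F
t=24: queue=[F,C,D,E,A] q_used=2 → run F
t=25: queue=[C,D,E,A,F] q_used=0 → run C
t=26: queue=[D,E,A,F] q_used=0 → run D
t=27: queue=[D,E,A,F] q_used=1 → run D
t=28: queue=[E,A,F] q_used=0 → run E
t=29: queue=[E,A,F] q_used=1 → run E
t=30: queue=[E,A,F] q_used=2 → run E
t=31: queue=[A,F,E] q_used=0 → run A
t=32: queue=[A,F,E] q_used=1 → run A
t=33: queue=[F,E] q_used=0 → run F
t=34: queue=[F,E] q_used=1 → run F
t=35: queue=[E] q_used=0 → run E
t=36: (idle)
t=37: (idle)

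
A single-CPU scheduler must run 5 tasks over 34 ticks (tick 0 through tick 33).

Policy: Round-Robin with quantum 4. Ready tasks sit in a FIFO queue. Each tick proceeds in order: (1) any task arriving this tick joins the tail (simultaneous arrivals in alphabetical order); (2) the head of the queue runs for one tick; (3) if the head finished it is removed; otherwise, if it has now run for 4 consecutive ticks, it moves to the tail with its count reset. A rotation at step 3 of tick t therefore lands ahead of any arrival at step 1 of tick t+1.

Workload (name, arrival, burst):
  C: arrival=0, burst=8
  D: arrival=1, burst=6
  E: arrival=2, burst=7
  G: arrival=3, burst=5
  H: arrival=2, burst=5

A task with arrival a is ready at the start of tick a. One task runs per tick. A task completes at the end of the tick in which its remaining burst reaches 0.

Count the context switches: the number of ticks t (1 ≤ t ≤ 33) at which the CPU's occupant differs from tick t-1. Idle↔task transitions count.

context switches = 10

t=0: queue=[C] q_used=0 → run C
t=1: queue=[C,D] q_used=1 → run C
t=2: queue=[C,D,E,H] q_used=2 → run C
t=3: queue=[C,D,E,H,G] q_used=3 → run C
t=4: queue=[D,E,H,G,C] q_used=0 → run D
t=5: queue=[D,E,H,G,C] q_used=1 → run D
t=6: queue=[D,E,H,G,C] q_used=2 → run D
t=7: queue=[D,E,H,G,C] q_used=3 → run D
t=8: queue=[E,H,G,C,D] q_used=0 → run E
t=9: queue=[E,H,G,C,D] q_used=1 → run E
t=10: queue=[E,H,G,C,D] q_used=2 → run E
t=11: queue=[E,H,G,C,D] q_used=3 → run E
t=12: queue=[H,G,C,D,E] q_used=0 → run H
t=13: queue=[H,G,C,D,E] q_used=1 → run H
t=14: queue=[H,G,C,D,E] q_used=2 → run H
t=15: queue=[H,G,C,D,E] q_used=3 → run H
t=16: queue=[G,C,D,E,H] q_used=0 → run G
t=17: queue=[G,C,D,E,H] q_used=1 → run G
t=18: queue=[G,C,D,E,H] q_used=2 → run G
t=19: queue=[G,C,D,E,H] q_used=3 → run G
t=20: queue=[C,D,E,H,G] q_used=0 → run C
t=21: queue=[C,D,E,H,G] q_used=1 → run C
t=22: queue=[C,D,E,H,G] q_used=2 → run C
t=23: queue=[C,D,E,H,G] q_used=3 → run C
t=24: queue=[D,E,H,G] q_used=0 → run D
t=25: queue=[D,E,H,G] q_used=1 → run D
t=26: queue=[E,H,G] q_used=0 → run E
t=27: queue=[E,H,G] q_used=1 → run E
t=28: queue=[E,H,G] q_used=2 → run E
t=29: queue=[H,G] q_used=0 → run H
t=30: queue=[G] q_used=0 → run G
t=31: (idle)
t=32: (idle)
t=33: (idle)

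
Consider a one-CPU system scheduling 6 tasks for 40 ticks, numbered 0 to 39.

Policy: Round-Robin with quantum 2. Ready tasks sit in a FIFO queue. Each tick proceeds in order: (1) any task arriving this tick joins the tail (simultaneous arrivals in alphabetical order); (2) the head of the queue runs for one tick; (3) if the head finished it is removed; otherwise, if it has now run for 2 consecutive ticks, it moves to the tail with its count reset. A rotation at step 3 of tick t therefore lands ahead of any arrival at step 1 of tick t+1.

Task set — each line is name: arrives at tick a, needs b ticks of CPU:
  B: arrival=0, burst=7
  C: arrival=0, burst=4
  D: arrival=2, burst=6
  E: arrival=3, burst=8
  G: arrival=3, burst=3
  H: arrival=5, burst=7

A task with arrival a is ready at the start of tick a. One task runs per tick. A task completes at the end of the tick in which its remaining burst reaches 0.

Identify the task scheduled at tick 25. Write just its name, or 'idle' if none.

running at tick 25 = B

t=0: queue=[B,C] q_used=0 → run B
t=1: queue=[B,C] q_used=1 → run B
t=2: queue=[C,B,D] q_used=0 → run C
t=3: queue=[C,B,D,E,G] q_used=1 → run C
t=4: queue=[B,D,E,G,C] q_used=0 → run B
t=5: queue=[B,D,E,G,C,H] q_used=1 → run B
t=6: queue=[D,E,G,C,H,B] q_used=0 → run D
t=7: queue=[D,E,G,C,H,B] q_used=1 → run D
t=8: queue=[E,G,C,H,B,D] q_used=0 → run E
t=9: queue=[E,G,C,H,B,D] q_used=1 → run E
t=10: queue=[G,C,H,B,D,E] q_used=0 → run G
t=11: queue=[G,C,H,B,D,E] q_used=1 → run G
t=12: queue=[C,H,B,D,E,G] q_used=0 → run C
t=13: queue=[C,H,B,D,E,G] q_used=1 → run C
t=14: queue=[H,B,D,E,G] q_used=0 → run H
t=15: queue=[H,B,D,E,G] q_used=1 → run H
t=16: queue=[B,D,E,G,H] q_used=0 → run B
t=17: queue=[B,D,E,G,H] q_used=1 → run B
t=18: queue=[D,E,G,H,B] q_used=0 → run D
t=19: queue=[D,E,G,H,B] q_used=1 → run D
t=20: queue=[E,G,H,B,D] q_used=0 → run E
t=21: queue=[E,G,H,B,D] q_used=1 → run E
t=22: queue=[G,H,B,D,E] q_used=0 → run G
t=23: queue=[H,B,D,E] q_used=0 → run H
t=24: queue=[H,B,D,E] q_used=1 → run H
t=25: queue=[B,D,E,H] q_used=0 → run B
t=26: queue=[D,E,H] q_used=0 → run D
t=27: queue=[D,E,H] q_used=1 → run D
t=28: queue=[E,H] q_used=0 → run E
t=29: queue=[E,H] q_used=1 → run E
t=30: queue=[H,E] q_used=0 → run H
t=31: queue=[H,E] q_used=1 → run H
t=32: queue=[E,H] q_used=0 → run E
t=33: queue=[E,H] q_used=1 → run E
t=34: queue=[H] q_used=0 → run H
t=35: (idle)
t=36: (idle)
t=37: (idle)
t=38: (idle)
t=39: (idle)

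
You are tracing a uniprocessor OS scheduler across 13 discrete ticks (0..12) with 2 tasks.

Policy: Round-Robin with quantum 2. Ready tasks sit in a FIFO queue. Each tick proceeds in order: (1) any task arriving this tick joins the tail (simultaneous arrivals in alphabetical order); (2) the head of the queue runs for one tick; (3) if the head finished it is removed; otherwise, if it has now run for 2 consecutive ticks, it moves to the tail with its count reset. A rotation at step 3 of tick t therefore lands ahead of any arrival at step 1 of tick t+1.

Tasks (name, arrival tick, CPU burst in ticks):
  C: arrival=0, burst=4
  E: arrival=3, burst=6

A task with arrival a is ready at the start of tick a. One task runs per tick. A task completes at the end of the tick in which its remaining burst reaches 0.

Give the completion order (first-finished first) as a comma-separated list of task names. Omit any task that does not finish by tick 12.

t=0: queue=[C] q_used=0 → run C
t=1: queue=[C] q_used=1 → run C
t=2: queue=[C] q_used=0 → run C
t=3: queue=[C,E] q_used=1 → run C
t=4: queue=[E] q_used=0 → run E
t=5: queue=[E] q_used=1 → run E
t=6: queue=[E] q_used=0 → run E
t=7: queue=[E] q_used=1 → run E
t=8: queue=[E] q_used=0 → run E
t=9: queue=[E] q_used=1 → run E
t=10: (idle)
t=11: (idle)
t=12: (idle)

completion order = C, E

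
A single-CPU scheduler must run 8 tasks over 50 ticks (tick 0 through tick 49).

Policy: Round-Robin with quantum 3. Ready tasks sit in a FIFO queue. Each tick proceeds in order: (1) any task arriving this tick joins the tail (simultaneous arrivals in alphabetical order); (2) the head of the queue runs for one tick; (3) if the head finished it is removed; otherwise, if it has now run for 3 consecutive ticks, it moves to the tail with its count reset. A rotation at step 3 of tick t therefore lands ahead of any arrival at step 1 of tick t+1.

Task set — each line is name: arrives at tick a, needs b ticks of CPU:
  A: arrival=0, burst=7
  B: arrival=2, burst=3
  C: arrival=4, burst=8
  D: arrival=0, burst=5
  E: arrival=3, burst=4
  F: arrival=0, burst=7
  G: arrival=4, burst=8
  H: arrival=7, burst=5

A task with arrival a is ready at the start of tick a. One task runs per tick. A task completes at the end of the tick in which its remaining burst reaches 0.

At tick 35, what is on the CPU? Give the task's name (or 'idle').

t=0: queue=[A,D,F] q_used=0 → run A
t=1: queue=[A,D,F] q_used=1 → run A
t=2: queue=[A,D,F,B] q_used=2 → run A
t=3: queue=[D,F,B,A,E] q_used=0 → run D
t=4: queue=[D,F,B,A,E,C,G] q_used=1 → run D
t=5: queue=[D,F,B,A,E,C,G] q_used=2 → run D
t=6: queue=[F,B,A,E,C,G,D] q_used=0 → run F
t=7: queue=[F,B,A,E,C,G,D,H] q_used=1 → run F
t=8: queue=[F,B,A,E,C,G,D,H] q_used=2 → run F
t=9: queue=[B,A,E,C,G,D,H,F] q_used=0 → run B
t=10: queue=[B,A,E,C,G,D,H,F] q_used=1 → run B
t=11: queue=[B,A,E,C,G,D,H,F] q_used=2 → run B
t=12: queue=[A,E,C,G,D,H,F] q_used=0 → run A
t=13: queue=[A,E,C,G,D,H,F] q_used=1 → run A
t=14: queue=[A,E,C,G,D,H,F] q_used=2 → run A
t=15: queue=[E,C,G,D,H,F,A] q_used=0 → run E
t=16: queue=[E,C,G,D,H,F,A] q_used=1 → run E
t=17: queue=[E,C,G,D,H,F,A] q_used=2 → run E
t=18: queue=[C,G,D,H,F,A,E] q_used=0 → run C
t=19: queue=[C,G,D,H,F,A,E] q_used=1 → run C
t=20: queue=[C,G,D,H,F,A,E] q_used=2 → run C
t=21: queue=[G,D,H,F,A,E,C] q_used=0 → run G
t=22: queue=[G,D,H,F,A,E,C] q_used=1 → run G
t=23: queue=[G,D,H,F,A,E,C] q_used=2 → run G
t=24: queue=[D,H,F,A,E,C,G] q_used=0 → run D
t=25: queue=[D,H,F,A,E,C,G] q_used=1 → run D
t=26: queue=[H,F,A,E,C,G] q_used=0 → run H
t=27: queue=[H,F,A,E,C,G] q_used=1 → run H
t=28: queue=[H,F,A,E,C,G] q_used=2 → run H
t=29: queue=[F,A,E,C,G,H] q_used=0 → run F
t=30: queue=[F,A,E,C,G,H] q_used=1 → run F
t=31: queue=[F,A,E,C,G,H] q_used=2 → run F
t=32: queue=[A,E,C,G,H,F] q_used=0 → run A
t=33: queue=[E,C,G,H,F] q_used=0 → run E
t=34: queue=[C,G,H,F] q_used=0 → run C
t=35: queue=[C,G,H,F] q_used=1 → run C
t=36: queue=[C,G,H,F] q_used=2 → run C
t=37: queue=[G,H,F,C] q_used=0 → run G
t=38: queue=[G,H,F,C] q_used=1 → run G
t=39: queue=[G,H,F,C] q_used=2 → run G
t=40: queue=[H,F,C,G] q_used=0 → run H
t=41: queue=[H,F,C,G] q_used=1 → run H
t=42: queue=[F,C,G] q_used=0 → run F
t=43: queue=[C,G] q_used=0 → run C
t=44: queue=[C,G] q_used=1 → run C
t=45: queue=[G] q_used=0 → run G
t=46: queue=[G] q_used=1 → run G
t=47: (idle)
t=48: (idle)
t=49: (idle)

running at tick 35 = C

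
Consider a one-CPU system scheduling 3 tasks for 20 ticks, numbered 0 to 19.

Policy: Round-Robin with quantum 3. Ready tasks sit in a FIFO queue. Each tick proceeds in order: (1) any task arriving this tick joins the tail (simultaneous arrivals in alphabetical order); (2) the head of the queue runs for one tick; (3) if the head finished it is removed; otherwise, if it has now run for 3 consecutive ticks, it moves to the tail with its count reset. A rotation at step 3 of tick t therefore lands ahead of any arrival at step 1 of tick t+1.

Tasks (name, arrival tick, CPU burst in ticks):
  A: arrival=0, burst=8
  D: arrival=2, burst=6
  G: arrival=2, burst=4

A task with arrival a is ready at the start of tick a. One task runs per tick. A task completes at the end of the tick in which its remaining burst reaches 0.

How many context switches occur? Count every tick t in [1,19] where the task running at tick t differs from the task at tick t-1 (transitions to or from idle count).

context switches = 7

t=0: queue=[A] q_used=0 → run A
t=1: queue=[A] q_used=1 → run A
t=2: queue=[A,D,G] q_used=2 → run A
t=3: queue=[D,G,A] q_used=0 → run D
t=4: queue=[D,G,A] q_used=1 → run D
t=5: queue=[D,G,A] q_used=2 → run D
t=6: queue=[G,A,D] q_used=0 → run G
t=7: queue=[G,A,D] q_used=1 → run G
t=8: queue=[G,A,D] q_used=2 → run G
t=9: queue=[A,D,G] q_used=0 → run A
t=10: queue=[A,D,G] q_used=1 → run A
t=11: queue=[A,D,G] q_used=2 → run A
t=12: queue=[D,G,A] q_used=0 → run D
t=13: queue=[D,G,A] q_used=1 → run D
t=14: queue=[D,G,A] q_used=2 → run D
t=15: queue=[G,A] q_used=0 → run G
t=16: queue=[A] q_used=0 → run A
t=17: queue=[A] q_used=1 → run A
t=18: (idle)
t=19: (idle)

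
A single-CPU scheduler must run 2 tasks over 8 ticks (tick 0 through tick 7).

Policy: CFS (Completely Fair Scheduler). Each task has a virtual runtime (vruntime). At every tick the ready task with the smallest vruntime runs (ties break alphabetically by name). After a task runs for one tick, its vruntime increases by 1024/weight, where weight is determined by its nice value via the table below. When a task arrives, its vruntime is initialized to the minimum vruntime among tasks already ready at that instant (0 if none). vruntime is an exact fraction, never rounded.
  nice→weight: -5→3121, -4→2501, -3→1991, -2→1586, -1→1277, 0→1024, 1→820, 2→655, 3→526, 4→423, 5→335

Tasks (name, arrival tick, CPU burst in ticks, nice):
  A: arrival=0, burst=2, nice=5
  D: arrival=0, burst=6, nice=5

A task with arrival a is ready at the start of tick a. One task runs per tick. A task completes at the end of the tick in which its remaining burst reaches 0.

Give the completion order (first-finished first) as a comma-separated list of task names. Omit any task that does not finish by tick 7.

completion order = A, D

t=0: vr[A=0 D=0] → run A
t=1: vr[A=1024/335 D=0] → run D
t=2: vr[A=1024/335 D=1024/335] → run A
t=3: vr[D=1024/335] → run D
t=4: vr[D=2048/335] → run D
t=5: vr[D=3072/335] → run D
t=6: vr[D=4096/335] → run D
t=7: vr[D=1024/67] → run D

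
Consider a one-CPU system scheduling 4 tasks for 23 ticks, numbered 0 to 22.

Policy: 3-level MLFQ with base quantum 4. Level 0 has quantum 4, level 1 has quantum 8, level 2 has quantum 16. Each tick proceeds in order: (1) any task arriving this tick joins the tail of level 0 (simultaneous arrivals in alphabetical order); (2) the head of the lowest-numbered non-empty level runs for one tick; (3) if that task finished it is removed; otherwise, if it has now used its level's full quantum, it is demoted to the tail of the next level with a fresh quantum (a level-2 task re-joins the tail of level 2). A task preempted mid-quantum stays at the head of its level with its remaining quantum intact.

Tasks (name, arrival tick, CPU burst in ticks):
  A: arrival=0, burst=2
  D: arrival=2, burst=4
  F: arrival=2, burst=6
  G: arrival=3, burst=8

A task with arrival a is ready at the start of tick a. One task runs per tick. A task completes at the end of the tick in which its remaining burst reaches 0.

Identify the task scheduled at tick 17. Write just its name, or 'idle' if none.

running at tick 17 = G

t=0: L0/L1/L2 = A/-/- → run A
t=1: L0/L1/L2 = A/-/- → run A
t=2: L0/L1/L2 = DF/-/- → run D
t=3: L0/L1/L2 = DFG/-/- → run D
t=4: L0/L1/L2 = DFG/-/- → run D
t=5: L0/L1/L2 = DFG/-/- → run D
t=6: L0/L1/L2 = FG/-/- → run F
t=7: L0/L1/L2 = FG/-/- → run F
t=8: L0/L1/L2 = FG/-/- → run F
t=9: L0/L1/L2 = FG/-/- → run F
t=10: L0/L1/L2 = G/F/- → run G
t=11: L0/L1/L2 = G/F/- → run G
t=12: L0/L1/L2 = G/F/- → run G
t=13: L0/L1/L2 = G/F/- → run G
t=14: L0/L1/L2 = -/FG/- → run F
t=15: L0/L1/L2 = -/FG/- → run F
t=16: L0/L1/L2 = -/G/- → run G
t=17: L0/L1/L2 = -/G/- → run G
t=18: L0/L1/L2 = -/G/- → run G
t=19: L0/L1/L2 = -/G/- → run G
t=20: (idle)
t=21: (idle)
t=22: (idle)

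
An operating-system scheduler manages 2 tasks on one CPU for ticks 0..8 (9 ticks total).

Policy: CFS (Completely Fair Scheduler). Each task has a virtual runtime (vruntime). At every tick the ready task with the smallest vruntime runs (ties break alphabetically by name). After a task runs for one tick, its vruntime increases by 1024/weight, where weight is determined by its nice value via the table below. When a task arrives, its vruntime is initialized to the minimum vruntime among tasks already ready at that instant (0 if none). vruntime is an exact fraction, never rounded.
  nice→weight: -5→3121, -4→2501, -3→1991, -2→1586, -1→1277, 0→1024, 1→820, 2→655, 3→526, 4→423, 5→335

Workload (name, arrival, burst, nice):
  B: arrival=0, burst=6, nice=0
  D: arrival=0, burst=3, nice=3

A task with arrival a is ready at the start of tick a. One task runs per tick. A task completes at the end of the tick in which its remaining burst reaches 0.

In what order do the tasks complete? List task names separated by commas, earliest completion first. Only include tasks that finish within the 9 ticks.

t=0: vr[B=0 D=0] → run B
t=1: vr[B=1 D=0] → run D
t=2: vr[B=1 D=512/263] → run B
t=3: vr[B=2 D=512/263] → run D
t=4: vr[B=2 D=1024/263] → run B
t=5: vr[B=3 D=1024/263] → run B
t=6: vr[B=4 D=1024/263] → run D
t=7: vr[B=4] → run B
t=8: vr[B=5] → run B

completion order = D, B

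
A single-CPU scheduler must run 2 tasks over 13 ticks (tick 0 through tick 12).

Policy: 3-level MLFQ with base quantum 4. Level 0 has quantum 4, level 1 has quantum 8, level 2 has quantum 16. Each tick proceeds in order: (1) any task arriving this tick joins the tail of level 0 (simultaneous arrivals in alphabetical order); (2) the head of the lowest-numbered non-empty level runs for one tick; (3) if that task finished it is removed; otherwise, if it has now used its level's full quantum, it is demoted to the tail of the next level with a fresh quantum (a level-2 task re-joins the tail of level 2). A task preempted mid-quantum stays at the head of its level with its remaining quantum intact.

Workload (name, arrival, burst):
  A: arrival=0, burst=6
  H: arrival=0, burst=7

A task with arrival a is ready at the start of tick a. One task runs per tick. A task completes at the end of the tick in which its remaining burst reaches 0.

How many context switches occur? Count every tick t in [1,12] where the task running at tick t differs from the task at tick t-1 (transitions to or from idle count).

context switches = 3

t=0: L0/L1/L2 = AH/-/- → run A
t=1: L0/L1/L2 = AH/-/- → run A
t=2: L0/L1/L2 = AH/-/- → run A
t=3: L0/L1/L2 = AH/-/- → run A
t=4: L0/L1/L2 = H/A/- → run H
t=5: L0/L1/L2 = H/A/- → run H
t=6: L0/L1/L2 = H/A/- → run H
t=7: L0/L1/L2 = H/A/- → run H
t=8: L0/L1/L2 = -/AH/- → run A
t=9: L0/L1/L2 = -/AH/- → run A
t=10: L0/L1/L2 = -/H/- → run H
t=11: L0/L1/L2 = -/H/- → run H
t=12: L0/L1/L2 = -/H/- → run H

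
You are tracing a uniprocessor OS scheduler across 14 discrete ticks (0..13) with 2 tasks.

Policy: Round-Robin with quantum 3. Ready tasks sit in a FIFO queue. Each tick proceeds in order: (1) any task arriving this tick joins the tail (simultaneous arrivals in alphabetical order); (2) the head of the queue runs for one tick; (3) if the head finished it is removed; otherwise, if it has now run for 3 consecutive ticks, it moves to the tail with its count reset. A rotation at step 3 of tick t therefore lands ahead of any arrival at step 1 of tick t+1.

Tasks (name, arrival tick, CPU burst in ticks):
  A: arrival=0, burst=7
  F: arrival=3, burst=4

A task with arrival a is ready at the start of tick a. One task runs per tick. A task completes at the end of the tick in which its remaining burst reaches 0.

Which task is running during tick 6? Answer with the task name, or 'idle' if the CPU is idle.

t=0: queue=[A] q_used=0 → run A
t=1: queue=[A] q_used=1 → run A
t=2: queue=[A] q_used=2 → run A
t=3: queue=[A,F] q_used=0 → run A
t=4: queue=[A,F] q_used=1 → run A
t=5: queue=[A,F] q_used=2 → run A
t=6: queue=[F,A] q_used=0 → run F
t=7: queue=[F,A] q_used=1 → run F
t=8: queue=[F,A] q_used=2 → run F
t=9: queue=[A,F] q_used=0 → run A
t=10: queue=[F] q_used=0 → run F
t=11: (idle)
t=12: (idle)
t=13: (idle)

running at tick 6 = F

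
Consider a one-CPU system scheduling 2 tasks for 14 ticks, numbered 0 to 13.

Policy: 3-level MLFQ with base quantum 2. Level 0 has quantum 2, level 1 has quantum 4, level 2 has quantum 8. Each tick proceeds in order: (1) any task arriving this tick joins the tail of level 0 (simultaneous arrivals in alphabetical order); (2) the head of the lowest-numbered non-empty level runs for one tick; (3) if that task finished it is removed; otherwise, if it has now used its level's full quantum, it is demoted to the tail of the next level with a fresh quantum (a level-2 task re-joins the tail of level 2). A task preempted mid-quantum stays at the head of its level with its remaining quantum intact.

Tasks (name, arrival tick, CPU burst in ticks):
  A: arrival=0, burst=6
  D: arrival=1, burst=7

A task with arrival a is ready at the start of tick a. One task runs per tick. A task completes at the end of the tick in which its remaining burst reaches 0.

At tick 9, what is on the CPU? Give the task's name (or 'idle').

running at tick 9 = D

t=0: L0/L1/L2 = A/-/- → run A
t=1: L0/L1/L2 = AD/-/- → run A
t=2: L0/L1/L2 = D/A/- → run D
t=3: L0/L1/L2 = D/A/- → run D
t=4: L0/L1/L2 = -/AD/- → run A
t=5: L0/L1/L2 = -/AD/- → run A
t=6: L0/L1/L2 = -/AD/- → run A
t=7: L0/L1/L2 = -/AD/- → run A
t=8: L0/L1/L2 = -/D/- → run D
t=9: L0/L1/L2 = -/D/- → run D
t=10: L0/L1/L2 = -/D/- → run D
t=11: L0/L1/L2 = -/D/- → run D
t=12: L0/L1/L2 = -/-/D → run D
t=13: (idle)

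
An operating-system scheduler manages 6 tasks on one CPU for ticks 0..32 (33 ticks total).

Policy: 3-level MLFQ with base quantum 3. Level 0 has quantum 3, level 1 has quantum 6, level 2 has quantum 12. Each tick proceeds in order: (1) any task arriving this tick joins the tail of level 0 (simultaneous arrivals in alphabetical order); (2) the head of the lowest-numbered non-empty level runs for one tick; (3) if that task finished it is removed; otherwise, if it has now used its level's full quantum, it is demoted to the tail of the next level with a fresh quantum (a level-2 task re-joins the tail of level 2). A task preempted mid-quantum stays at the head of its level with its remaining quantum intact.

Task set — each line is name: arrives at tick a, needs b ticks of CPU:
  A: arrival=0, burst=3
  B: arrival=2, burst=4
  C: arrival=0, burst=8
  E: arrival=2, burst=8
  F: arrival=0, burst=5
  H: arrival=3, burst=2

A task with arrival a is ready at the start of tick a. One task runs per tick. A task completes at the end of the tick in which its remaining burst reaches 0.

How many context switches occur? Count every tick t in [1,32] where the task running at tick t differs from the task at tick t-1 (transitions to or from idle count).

t=0: L0/L1/L2 = ACF/-/- → run A
t=1: L0/L1/L2 = ACF/-/- → run A
t=2: L0/L1/L2 = ACFBE/-/- → run A
t=3: L0/L1/L2 = CFBEH/-/- → run C
t=4: L0/L1/L2 = CFBEH/-/- → run C
t=5: L0/L1/L2 = CFBEH/-/- → run C
t=6: L0/L1/L2 = FBEH/C/- → run F
t=7: L0/L1/L2 = FBEH/C/- → run F
t=8: L0/L1/L2 = FBEH/C/- → run F
t=9: L0/L1/L2 = BEH/CF/- → run B
t=10: L0/L1/L2 = BEH/CF/- → run B
t=11: L0/L1/L2 = BEH/CF/- → run B
t=12: L0/L1/L2 = EH/CFB/- → run E
t=13: L0/L1/L2 = EH/CFB/- → run E
t=14: L0/L1/L2 = EH/CFB/- → run E
t=15: L0/L1/L2 = H/CFBE/- → run H
t=16: L0/L1/L2 = H/CFBE/- → run H
t=17: L0/L1/L2 = -/CFBE/- → run C
t=18: L0/L1/L2 = -/CFBE/- → run C
t=19: L0/L1/L2 = -/CFBE/- → run C
t=20: L0/L1/L2 = -/CFBE/- → run C
t=21: L0/L1/L2 = -/CFBE/- → run C
t=22: L0/L1/L2 = -/FBE/- → run F
t=23: L0/L1/L2 = -/FBE/- → run F
t=24: L0/L1/L2 = -/BE/- → run B
t=25: L0/L1/L2 = -/E/- → run E
t=26: L0/L1/L2 = -/E/- → run E
t=27: L0/L1/L2 = -/E/- → run E
t=28: L0/L1/L2 = -/E/- → run E
t=29: L0/L1/L2 = -/E/- → run E
t=30: (idle)
t=31: (idle)
t=32: (idle)

context switches = 10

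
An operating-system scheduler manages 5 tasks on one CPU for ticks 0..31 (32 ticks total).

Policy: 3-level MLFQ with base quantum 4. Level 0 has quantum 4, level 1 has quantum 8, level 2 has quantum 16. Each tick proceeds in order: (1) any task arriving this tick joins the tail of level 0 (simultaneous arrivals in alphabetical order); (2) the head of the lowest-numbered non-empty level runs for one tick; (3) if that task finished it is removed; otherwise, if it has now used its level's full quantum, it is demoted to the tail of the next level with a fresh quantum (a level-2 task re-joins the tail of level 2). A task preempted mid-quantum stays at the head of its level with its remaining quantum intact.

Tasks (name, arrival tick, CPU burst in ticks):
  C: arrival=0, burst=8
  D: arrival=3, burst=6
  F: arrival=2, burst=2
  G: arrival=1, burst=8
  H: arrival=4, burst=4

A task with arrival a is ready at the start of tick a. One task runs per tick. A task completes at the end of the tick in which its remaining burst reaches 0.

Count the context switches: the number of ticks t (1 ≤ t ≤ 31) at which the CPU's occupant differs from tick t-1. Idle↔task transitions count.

context switches = 8

t=0: L0/L1/L2 = C/-/- → run C
t=1: L0/L1/L2 = CG/-/- → run C
t=2: L0/L1/L2 = CGF/-/- → run C
t=3: L0/L1/L2 = CGFD/-/- → run C
t=4: L0/L1/L2 = GFDH/C/- → run G
t=5: L0/L1/L2 = GFDH/C/- → run G
t=6: L0/L1/L2 = GFDH/C/- → run G
t=7: L0/L1/L2 = GFDH/C/- → run G
t=8: L0/L1/L2 = FDH/CG/- → run F
t=9: L0/L1/L2 = FDH/CG/- → run F
t=10: L0/L1/L2 = DH/CG/- → run D
t=11: L0/L1/L2 = DH/CG/- → run D
t=12: L0/L1/L2 = DH/CG/- → run D
t=13: L0/L1/L2 = DH/CG/- → run D
t=14: L0/L1/L2 = H/CGD/- → run H
t=15: L0/L1/L2 = H/CGD/- → run H
t=16: L0/L1/L2 = H/CGD/- → run H
t=17: L0/L1/L2 = H/CGD/- → run H
t=18: L0/L1/L2 = -/CGD/- → run C
t=19: L0/L1/L2 = -/CGD/- → run C
t=20: L0/L1/L2 = -/CGD/- → run C
t=21: L0/L1/L2 = -/CGD/- → run C
t=22: L0/L1/L2 = -/GD/- → run G
t=23: L0/L1/L2 = -/GD/- → run G
t=24: L0/L1/L2 = -/GD/- → run G
t=25: L0/L1/L2 = -/GD/- → run G
t=26: L0/L1/L2 = -/D/- → run D
t=27: L0/L1/L2 = -/D/- → run D
t=28: (idle)
t=29: (idle)
t=30: (idle)
t=31: (idle)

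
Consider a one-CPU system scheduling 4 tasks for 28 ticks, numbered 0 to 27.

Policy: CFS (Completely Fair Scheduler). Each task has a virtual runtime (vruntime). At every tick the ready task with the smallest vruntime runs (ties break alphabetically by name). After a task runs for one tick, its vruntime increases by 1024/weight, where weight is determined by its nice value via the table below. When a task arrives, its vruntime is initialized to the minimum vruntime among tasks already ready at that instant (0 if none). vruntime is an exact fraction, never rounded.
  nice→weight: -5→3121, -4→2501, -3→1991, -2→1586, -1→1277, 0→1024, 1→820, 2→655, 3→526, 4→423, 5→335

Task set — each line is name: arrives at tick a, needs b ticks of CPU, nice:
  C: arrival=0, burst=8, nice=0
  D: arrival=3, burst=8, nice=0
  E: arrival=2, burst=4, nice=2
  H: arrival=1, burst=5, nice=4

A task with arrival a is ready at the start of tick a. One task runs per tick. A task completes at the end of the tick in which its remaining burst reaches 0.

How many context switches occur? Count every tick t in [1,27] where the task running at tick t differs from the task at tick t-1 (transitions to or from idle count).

context switches = 22

t=0: vr[C=0] → run C
t=1: vr[C=1 H=1] → run C
t=2: vr[C=2 E=1 H=1] → run E
t=3: vr[C=2 D=1 E=1679/655 H=1] → run D
t=4: vr[C=2 D=2 E=1679/655 H=1] → run H
t=5: vr[C=2 D=2 E=1679/655 H=1447/423] → run C
t=6: vr[C=3 D=2 E=1679/655 H=1447/423] → run D
t=7: vr[C=3 D=3 E=1679/655 H=1447/423] → run E
t=8: vr[C=3 D=3 E=2703/655 H=1447/423] → run C
t=9: vr[C=4 D=3 E=2703/655 H=1447/423] → run D
t=10: vr[C=4 D=4 E=2703/655 H=1447/423] → run H
t=11: vr[C=4 D=4 E=2703/655 H=2471/423] → run C
t=12: vr[C=5 D=4 E=2703/655 H=2471/423] → run D
t=13: vr[C=5 D=5 E=2703/655 H=2471/423] → run E
t=14: vr[C=5 D=5 E=3727/655 H=2471/423] → run C
t=15: vr[C=6 D=5 E=3727/655 H=2471/423] → run D
t=16: vr[C=6 D=6 E=3727/655 H=2471/423] → run E
t=17: vr[C=6 D=6 H=2471/423] → run H
t=18: vr[C=6 D=6 H=1165/141] → run C
t=19: vr[C=7 D=6 H=1165/141] → run D
t=20: vr[C=7 D=7 H=1165/141] → run C
t=21: vr[D=7 H=1165/141] → run D
t=22: vr[D=8 H=1165/141] → run D
t=23: vr[H=1165/141] → run H
t=24: vr[H=4519/423] → run H
t=25: (idle)
t=26: (idle)
t=27: (idle)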